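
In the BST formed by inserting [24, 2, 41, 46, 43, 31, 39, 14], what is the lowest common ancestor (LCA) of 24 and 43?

Tree insertion order: [24, 2, 41, 46, 43, 31, 39, 14]
Tree (level-order array): [24, 2, 41, None, 14, 31, 46, None, None, None, 39, 43]
In a BST, the LCA of p=24, q=43 is the first node v on the
root-to-leaf path with p <= v <= q (go left if both < v, right if both > v).
Walk from root:
  at 24: 24 <= 24 <= 43, this is the LCA
LCA = 24


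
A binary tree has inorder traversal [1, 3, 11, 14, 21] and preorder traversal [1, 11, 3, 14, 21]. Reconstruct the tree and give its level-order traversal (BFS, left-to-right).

Inorder:  [1, 3, 11, 14, 21]
Preorder: [1, 11, 3, 14, 21]
Algorithm: preorder visits root first, so consume preorder in order;
for each root, split the current inorder slice at that value into
left-subtree inorder and right-subtree inorder, then recurse.
Recursive splits:
  root=1; inorder splits into left=[], right=[3, 11, 14, 21]
  root=11; inorder splits into left=[3], right=[14, 21]
  root=3; inorder splits into left=[], right=[]
  root=14; inorder splits into left=[], right=[21]
  root=21; inorder splits into left=[], right=[]
Reconstructed level-order: [1, 11, 3, 14, 21]


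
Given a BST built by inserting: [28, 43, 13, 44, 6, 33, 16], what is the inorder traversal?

Tree insertion order: [28, 43, 13, 44, 6, 33, 16]
Tree (level-order array): [28, 13, 43, 6, 16, 33, 44]
Inorder traversal: [6, 13, 16, 28, 33, 43, 44]


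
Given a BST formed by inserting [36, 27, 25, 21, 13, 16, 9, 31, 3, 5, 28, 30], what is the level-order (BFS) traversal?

Tree insertion order: [36, 27, 25, 21, 13, 16, 9, 31, 3, 5, 28, 30]
Tree (level-order array): [36, 27, None, 25, 31, 21, None, 28, None, 13, None, None, 30, 9, 16, None, None, 3, None, None, None, None, 5]
BFS from the root, enqueuing left then right child of each popped node:
  queue [36] -> pop 36, enqueue [27], visited so far: [36]
  queue [27] -> pop 27, enqueue [25, 31], visited so far: [36, 27]
  queue [25, 31] -> pop 25, enqueue [21], visited so far: [36, 27, 25]
  queue [31, 21] -> pop 31, enqueue [28], visited so far: [36, 27, 25, 31]
  queue [21, 28] -> pop 21, enqueue [13], visited so far: [36, 27, 25, 31, 21]
  queue [28, 13] -> pop 28, enqueue [30], visited so far: [36, 27, 25, 31, 21, 28]
  queue [13, 30] -> pop 13, enqueue [9, 16], visited so far: [36, 27, 25, 31, 21, 28, 13]
  queue [30, 9, 16] -> pop 30, enqueue [none], visited so far: [36, 27, 25, 31, 21, 28, 13, 30]
  queue [9, 16] -> pop 9, enqueue [3], visited so far: [36, 27, 25, 31, 21, 28, 13, 30, 9]
  queue [16, 3] -> pop 16, enqueue [none], visited so far: [36, 27, 25, 31, 21, 28, 13, 30, 9, 16]
  queue [3] -> pop 3, enqueue [5], visited so far: [36, 27, 25, 31, 21, 28, 13, 30, 9, 16, 3]
  queue [5] -> pop 5, enqueue [none], visited so far: [36, 27, 25, 31, 21, 28, 13, 30, 9, 16, 3, 5]
Result: [36, 27, 25, 31, 21, 28, 13, 30, 9, 16, 3, 5]


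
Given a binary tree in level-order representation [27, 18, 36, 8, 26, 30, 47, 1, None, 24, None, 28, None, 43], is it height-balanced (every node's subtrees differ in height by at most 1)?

Tree (level-order array): [27, 18, 36, 8, 26, 30, 47, 1, None, 24, None, 28, None, 43]
Definition: a tree is height-balanced if, at every node, |h(left) - h(right)| <= 1 (empty subtree has height -1).
Bottom-up per-node check:
  node 1: h_left=-1, h_right=-1, diff=0 [OK], height=0
  node 8: h_left=0, h_right=-1, diff=1 [OK], height=1
  node 24: h_left=-1, h_right=-1, diff=0 [OK], height=0
  node 26: h_left=0, h_right=-1, diff=1 [OK], height=1
  node 18: h_left=1, h_right=1, diff=0 [OK], height=2
  node 28: h_left=-1, h_right=-1, diff=0 [OK], height=0
  node 30: h_left=0, h_right=-1, diff=1 [OK], height=1
  node 43: h_left=-1, h_right=-1, diff=0 [OK], height=0
  node 47: h_left=0, h_right=-1, diff=1 [OK], height=1
  node 36: h_left=1, h_right=1, diff=0 [OK], height=2
  node 27: h_left=2, h_right=2, diff=0 [OK], height=3
All nodes satisfy the balance condition.
Result: Balanced


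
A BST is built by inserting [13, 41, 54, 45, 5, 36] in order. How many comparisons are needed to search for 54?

Search path for 54: 13 -> 41 -> 54
Found: True
Comparisons: 3


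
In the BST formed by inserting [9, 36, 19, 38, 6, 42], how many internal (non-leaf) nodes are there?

Tree built from: [9, 36, 19, 38, 6, 42]
Tree (level-order array): [9, 6, 36, None, None, 19, 38, None, None, None, 42]
Rule: An internal node has at least one child.
Per-node child counts:
  node 9: 2 child(ren)
  node 6: 0 child(ren)
  node 36: 2 child(ren)
  node 19: 0 child(ren)
  node 38: 1 child(ren)
  node 42: 0 child(ren)
Matching nodes: [9, 36, 38]
Count of internal (non-leaf) nodes: 3


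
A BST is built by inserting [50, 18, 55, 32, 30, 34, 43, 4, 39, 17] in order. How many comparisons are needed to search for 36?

Search path for 36: 50 -> 18 -> 32 -> 34 -> 43 -> 39
Found: False
Comparisons: 6


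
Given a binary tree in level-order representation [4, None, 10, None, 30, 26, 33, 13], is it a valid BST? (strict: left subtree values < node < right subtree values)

Level-order array: [4, None, 10, None, 30, 26, 33, 13]
Validate using subtree bounds (lo, hi): at each node, require lo < value < hi,
then recurse left with hi=value and right with lo=value.
Preorder trace (stopping at first violation):
  at node 4 with bounds (-inf, +inf): OK
  at node 10 with bounds (4, +inf): OK
  at node 30 with bounds (10, +inf): OK
  at node 26 with bounds (10, 30): OK
  at node 13 with bounds (10, 26): OK
  at node 33 with bounds (30, +inf): OK
No violation found at any node.
Result: Valid BST


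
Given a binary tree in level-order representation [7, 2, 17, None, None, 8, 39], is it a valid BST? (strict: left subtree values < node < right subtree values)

Level-order array: [7, 2, 17, None, None, 8, 39]
Validate using subtree bounds (lo, hi): at each node, require lo < value < hi,
then recurse left with hi=value and right with lo=value.
Preorder trace (stopping at first violation):
  at node 7 with bounds (-inf, +inf): OK
  at node 2 with bounds (-inf, 7): OK
  at node 17 with bounds (7, +inf): OK
  at node 8 with bounds (7, 17): OK
  at node 39 with bounds (17, +inf): OK
No violation found at any node.
Result: Valid BST


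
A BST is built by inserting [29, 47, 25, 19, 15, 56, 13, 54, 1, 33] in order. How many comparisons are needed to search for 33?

Search path for 33: 29 -> 47 -> 33
Found: True
Comparisons: 3


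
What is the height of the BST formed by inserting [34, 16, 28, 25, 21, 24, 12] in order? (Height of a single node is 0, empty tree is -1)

Insertion order: [34, 16, 28, 25, 21, 24, 12]
Tree (level-order array): [34, 16, None, 12, 28, None, None, 25, None, 21, None, None, 24]
Compute height bottom-up (empty subtree = -1):
  height(12) = 1 + max(-1, -1) = 0
  height(24) = 1 + max(-1, -1) = 0
  height(21) = 1 + max(-1, 0) = 1
  height(25) = 1 + max(1, -1) = 2
  height(28) = 1 + max(2, -1) = 3
  height(16) = 1 + max(0, 3) = 4
  height(34) = 1 + max(4, -1) = 5
Height = 5


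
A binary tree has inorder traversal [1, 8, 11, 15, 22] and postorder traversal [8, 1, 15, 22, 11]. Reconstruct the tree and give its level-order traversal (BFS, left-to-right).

Inorder:   [1, 8, 11, 15, 22]
Postorder: [8, 1, 15, 22, 11]
Algorithm: postorder visits root last, so walk postorder right-to-left;
each value is the root of the current inorder slice — split it at that
value, recurse on the right subtree first, then the left.
Recursive splits:
  root=11; inorder splits into left=[1, 8], right=[15, 22]
  root=22; inorder splits into left=[15], right=[]
  root=15; inorder splits into left=[], right=[]
  root=1; inorder splits into left=[], right=[8]
  root=8; inorder splits into left=[], right=[]
Reconstructed level-order: [11, 1, 22, 8, 15]


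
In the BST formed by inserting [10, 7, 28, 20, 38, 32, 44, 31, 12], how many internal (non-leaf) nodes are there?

Tree built from: [10, 7, 28, 20, 38, 32, 44, 31, 12]
Tree (level-order array): [10, 7, 28, None, None, 20, 38, 12, None, 32, 44, None, None, 31]
Rule: An internal node has at least one child.
Per-node child counts:
  node 10: 2 child(ren)
  node 7: 0 child(ren)
  node 28: 2 child(ren)
  node 20: 1 child(ren)
  node 12: 0 child(ren)
  node 38: 2 child(ren)
  node 32: 1 child(ren)
  node 31: 0 child(ren)
  node 44: 0 child(ren)
Matching nodes: [10, 28, 20, 38, 32]
Count of internal (non-leaf) nodes: 5


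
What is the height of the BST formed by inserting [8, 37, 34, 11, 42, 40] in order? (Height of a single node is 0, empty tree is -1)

Insertion order: [8, 37, 34, 11, 42, 40]
Tree (level-order array): [8, None, 37, 34, 42, 11, None, 40]
Compute height bottom-up (empty subtree = -1):
  height(11) = 1 + max(-1, -1) = 0
  height(34) = 1 + max(0, -1) = 1
  height(40) = 1 + max(-1, -1) = 0
  height(42) = 1 + max(0, -1) = 1
  height(37) = 1 + max(1, 1) = 2
  height(8) = 1 + max(-1, 2) = 3
Height = 3


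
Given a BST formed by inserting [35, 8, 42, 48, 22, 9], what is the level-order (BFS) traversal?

Tree insertion order: [35, 8, 42, 48, 22, 9]
Tree (level-order array): [35, 8, 42, None, 22, None, 48, 9]
BFS from the root, enqueuing left then right child of each popped node:
  queue [35] -> pop 35, enqueue [8, 42], visited so far: [35]
  queue [8, 42] -> pop 8, enqueue [22], visited so far: [35, 8]
  queue [42, 22] -> pop 42, enqueue [48], visited so far: [35, 8, 42]
  queue [22, 48] -> pop 22, enqueue [9], visited so far: [35, 8, 42, 22]
  queue [48, 9] -> pop 48, enqueue [none], visited so far: [35, 8, 42, 22, 48]
  queue [9] -> pop 9, enqueue [none], visited so far: [35, 8, 42, 22, 48, 9]
Result: [35, 8, 42, 22, 48, 9]


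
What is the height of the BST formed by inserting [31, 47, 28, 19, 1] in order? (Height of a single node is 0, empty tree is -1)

Insertion order: [31, 47, 28, 19, 1]
Tree (level-order array): [31, 28, 47, 19, None, None, None, 1]
Compute height bottom-up (empty subtree = -1):
  height(1) = 1 + max(-1, -1) = 0
  height(19) = 1 + max(0, -1) = 1
  height(28) = 1 + max(1, -1) = 2
  height(47) = 1 + max(-1, -1) = 0
  height(31) = 1 + max(2, 0) = 3
Height = 3


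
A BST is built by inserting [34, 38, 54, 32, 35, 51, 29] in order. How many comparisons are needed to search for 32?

Search path for 32: 34 -> 32
Found: True
Comparisons: 2


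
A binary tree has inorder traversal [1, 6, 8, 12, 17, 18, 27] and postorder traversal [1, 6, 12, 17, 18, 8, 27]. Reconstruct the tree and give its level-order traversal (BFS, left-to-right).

Inorder:   [1, 6, 8, 12, 17, 18, 27]
Postorder: [1, 6, 12, 17, 18, 8, 27]
Algorithm: postorder visits root last, so walk postorder right-to-left;
each value is the root of the current inorder slice — split it at that
value, recurse on the right subtree first, then the left.
Recursive splits:
  root=27; inorder splits into left=[1, 6, 8, 12, 17, 18], right=[]
  root=8; inorder splits into left=[1, 6], right=[12, 17, 18]
  root=18; inorder splits into left=[12, 17], right=[]
  root=17; inorder splits into left=[12], right=[]
  root=12; inorder splits into left=[], right=[]
  root=6; inorder splits into left=[1], right=[]
  root=1; inorder splits into left=[], right=[]
Reconstructed level-order: [27, 8, 6, 18, 1, 17, 12]


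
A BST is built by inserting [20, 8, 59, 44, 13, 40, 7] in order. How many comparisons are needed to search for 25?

Search path for 25: 20 -> 59 -> 44 -> 40
Found: False
Comparisons: 4


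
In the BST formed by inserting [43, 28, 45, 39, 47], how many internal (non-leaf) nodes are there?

Tree built from: [43, 28, 45, 39, 47]
Tree (level-order array): [43, 28, 45, None, 39, None, 47]
Rule: An internal node has at least one child.
Per-node child counts:
  node 43: 2 child(ren)
  node 28: 1 child(ren)
  node 39: 0 child(ren)
  node 45: 1 child(ren)
  node 47: 0 child(ren)
Matching nodes: [43, 28, 45]
Count of internal (non-leaf) nodes: 3


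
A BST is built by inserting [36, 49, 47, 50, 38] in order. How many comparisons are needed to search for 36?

Search path for 36: 36
Found: True
Comparisons: 1


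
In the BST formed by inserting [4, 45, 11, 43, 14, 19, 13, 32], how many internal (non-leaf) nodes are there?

Tree built from: [4, 45, 11, 43, 14, 19, 13, 32]
Tree (level-order array): [4, None, 45, 11, None, None, 43, 14, None, 13, 19, None, None, None, 32]
Rule: An internal node has at least one child.
Per-node child counts:
  node 4: 1 child(ren)
  node 45: 1 child(ren)
  node 11: 1 child(ren)
  node 43: 1 child(ren)
  node 14: 2 child(ren)
  node 13: 0 child(ren)
  node 19: 1 child(ren)
  node 32: 0 child(ren)
Matching nodes: [4, 45, 11, 43, 14, 19]
Count of internal (non-leaf) nodes: 6


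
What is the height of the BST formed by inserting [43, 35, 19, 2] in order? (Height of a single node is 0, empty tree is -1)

Insertion order: [43, 35, 19, 2]
Tree (level-order array): [43, 35, None, 19, None, 2]
Compute height bottom-up (empty subtree = -1):
  height(2) = 1 + max(-1, -1) = 0
  height(19) = 1 + max(0, -1) = 1
  height(35) = 1 + max(1, -1) = 2
  height(43) = 1 + max(2, -1) = 3
Height = 3


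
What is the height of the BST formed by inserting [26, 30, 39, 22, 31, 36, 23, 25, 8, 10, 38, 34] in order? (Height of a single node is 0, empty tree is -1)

Insertion order: [26, 30, 39, 22, 31, 36, 23, 25, 8, 10, 38, 34]
Tree (level-order array): [26, 22, 30, 8, 23, None, 39, None, 10, None, 25, 31, None, None, None, None, None, None, 36, 34, 38]
Compute height bottom-up (empty subtree = -1):
  height(10) = 1 + max(-1, -1) = 0
  height(8) = 1 + max(-1, 0) = 1
  height(25) = 1 + max(-1, -1) = 0
  height(23) = 1 + max(-1, 0) = 1
  height(22) = 1 + max(1, 1) = 2
  height(34) = 1 + max(-1, -1) = 0
  height(38) = 1 + max(-1, -1) = 0
  height(36) = 1 + max(0, 0) = 1
  height(31) = 1 + max(-1, 1) = 2
  height(39) = 1 + max(2, -1) = 3
  height(30) = 1 + max(-1, 3) = 4
  height(26) = 1 + max(2, 4) = 5
Height = 5


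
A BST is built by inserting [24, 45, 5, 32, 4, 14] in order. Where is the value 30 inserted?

Starting tree (level order): [24, 5, 45, 4, 14, 32]
Insertion path: 24 -> 45 -> 32
Result: insert 30 as left child of 32
Final tree (level order): [24, 5, 45, 4, 14, 32, None, None, None, None, None, 30]


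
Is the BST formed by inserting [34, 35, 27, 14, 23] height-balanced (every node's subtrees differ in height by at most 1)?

Tree (level-order array): [34, 27, 35, 14, None, None, None, None, 23]
Definition: a tree is height-balanced if, at every node, |h(left) - h(right)| <= 1 (empty subtree has height -1).
Bottom-up per-node check:
  node 23: h_left=-1, h_right=-1, diff=0 [OK], height=0
  node 14: h_left=-1, h_right=0, diff=1 [OK], height=1
  node 27: h_left=1, h_right=-1, diff=2 [FAIL (|1--1|=2 > 1)], height=2
  node 35: h_left=-1, h_right=-1, diff=0 [OK], height=0
  node 34: h_left=2, h_right=0, diff=2 [FAIL (|2-0|=2 > 1)], height=3
Node 27 violates the condition: |1 - -1| = 2 > 1.
Result: Not balanced


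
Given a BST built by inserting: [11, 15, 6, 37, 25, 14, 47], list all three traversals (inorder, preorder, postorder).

Tree insertion order: [11, 15, 6, 37, 25, 14, 47]
Tree (level-order array): [11, 6, 15, None, None, 14, 37, None, None, 25, 47]
Inorder (L, root, R): [6, 11, 14, 15, 25, 37, 47]
Preorder (root, L, R): [11, 6, 15, 14, 37, 25, 47]
Postorder (L, R, root): [6, 14, 25, 47, 37, 15, 11]


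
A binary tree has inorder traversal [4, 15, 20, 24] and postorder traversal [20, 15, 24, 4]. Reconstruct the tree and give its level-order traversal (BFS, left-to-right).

Inorder:   [4, 15, 20, 24]
Postorder: [20, 15, 24, 4]
Algorithm: postorder visits root last, so walk postorder right-to-left;
each value is the root of the current inorder slice — split it at that
value, recurse on the right subtree first, then the left.
Recursive splits:
  root=4; inorder splits into left=[], right=[15, 20, 24]
  root=24; inorder splits into left=[15, 20], right=[]
  root=15; inorder splits into left=[], right=[20]
  root=20; inorder splits into left=[], right=[]
Reconstructed level-order: [4, 24, 15, 20]


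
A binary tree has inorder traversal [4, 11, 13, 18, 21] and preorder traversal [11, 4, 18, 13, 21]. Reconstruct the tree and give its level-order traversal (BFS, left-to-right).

Inorder:  [4, 11, 13, 18, 21]
Preorder: [11, 4, 18, 13, 21]
Algorithm: preorder visits root first, so consume preorder in order;
for each root, split the current inorder slice at that value into
left-subtree inorder and right-subtree inorder, then recurse.
Recursive splits:
  root=11; inorder splits into left=[4], right=[13, 18, 21]
  root=4; inorder splits into left=[], right=[]
  root=18; inorder splits into left=[13], right=[21]
  root=13; inorder splits into left=[], right=[]
  root=21; inorder splits into left=[], right=[]
Reconstructed level-order: [11, 4, 18, 13, 21]


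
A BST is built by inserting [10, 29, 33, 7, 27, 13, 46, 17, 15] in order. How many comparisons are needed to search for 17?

Search path for 17: 10 -> 29 -> 27 -> 13 -> 17
Found: True
Comparisons: 5


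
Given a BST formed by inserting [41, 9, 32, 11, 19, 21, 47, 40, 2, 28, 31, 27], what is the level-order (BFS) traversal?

Tree insertion order: [41, 9, 32, 11, 19, 21, 47, 40, 2, 28, 31, 27]
Tree (level-order array): [41, 9, 47, 2, 32, None, None, None, None, 11, 40, None, 19, None, None, None, 21, None, 28, 27, 31]
BFS from the root, enqueuing left then right child of each popped node:
  queue [41] -> pop 41, enqueue [9, 47], visited so far: [41]
  queue [9, 47] -> pop 9, enqueue [2, 32], visited so far: [41, 9]
  queue [47, 2, 32] -> pop 47, enqueue [none], visited so far: [41, 9, 47]
  queue [2, 32] -> pop 2, enqueue [none], visited so far: [41, 9, 47, 2]
  queue [32] -> pop 32, enqueue [11, 40], visited so far: [41, 9, 47, 2, 32]
  queue [11, 40] -> pop 11, enqueue [19], visited so far: [41, 9, 47, 2, 32, 11]
  queue [40, 19] -> pop 40, enqueue [none], visited so far: [41, 9, 47, 2, 32, 11, 40]
  queue [19] -> pop 19, enqueue [21], visited so far: [41, 9, 47, 2, 32, 11, 40, 19]
  queue [21] -> pop 21, enqueue [28], visited so far: [41, 9, 47, 2, 32, 11, 40, 19, 21]
  queue [28] -> pop 28, enqueue [27, 31], visited so far: [41, 9, 47, 2, 32, 11, 40, 19, 21, 28]
  queue [27, 31] -> pop 27, enqueue [none], visited so far: [41, 9, 47, 2, 32, 11, 40, 19, 21, 28, 27]
  queue [31] -> pop 31, enqueue [none], visited so far: [41, 9, 47, 2, 32, 11, 40, 19, 21, 28, 27, 31]
Result: [41, 9, 47, 2, 32, 11, 40, 19, 21, 28, 27, 31]


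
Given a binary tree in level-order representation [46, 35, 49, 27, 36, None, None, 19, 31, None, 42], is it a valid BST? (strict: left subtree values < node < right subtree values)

Level-order array: [46, 35, 49, 27, 36, None, None, 19, 31, None, 42]
Validate using subtree bounds (lo, hi): at each node, require lo < value < hi,
then recurse left with hi=value and right with lo=value.
Preorder trace (stopping at first violation):
  at node 46 with bounds (-inf, +inf): OK
  at node 35 with bounds (-inf, 46): OK
  at node 27 with bounds (-inf, 35): OK
  at node 19 with bounds (-inf, 27): OK
  at node 31 with bounds (27, 35): OK
  at node 36 with bounds (35, 46): OK
  at node 42 with bounds (36, 46): OK
  at node 49 with bounds (46, +inf): OK
No violation found at any node.
Result: Valid BST


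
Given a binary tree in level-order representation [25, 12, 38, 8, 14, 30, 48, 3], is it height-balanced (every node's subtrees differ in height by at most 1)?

Tree (level-order array): [25, 12, 38, 8, 14, 30, 48, 3]
Definition: a tree is height-balanced if, at every node, |h(left) - h(right)| <= 1 (empty subtree has height -1).
Bottom-up per-node check:
  node 3: h_left=-1, h_right=-1, diff=0 [OK], height=0
  node 8: h_left=0, h_right=-1, diff=1 [OK], height=1
  node 14: h_left=-1, h_right=-1, diff=0 [OK], height=0
  node 12: h_left=1, h_right=0, diff=1 [OK], height=2
  node 30: h_left=-1, h_right=-1, diff=0 [OK], height=0
  node 48: h_left=-1, h_right=-1, diff=0 [OK], height=0
  node 38: h_left=0, h_right=0, diff=0 [OK], height=1
  node 25: h_left=2, h_right=1, diff=1 [OK], height=3
All nodes satisfy the balance condition.
Result: Balanced


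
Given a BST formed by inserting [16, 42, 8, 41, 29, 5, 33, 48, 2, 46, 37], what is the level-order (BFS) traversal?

Tree insertion order: [16, 42, 8, 41, 29, 5, 33, 48, 2, 46, 37]
Tree (level-order array): [16, 8, 42, 5, None, 41, 48, 2, None, 29, None, 46, None, None, None, None, 33, None, None, None, 37]
BFS from the root, enqueuing left then right child of each popped node:
  queue [16] -> pop 16, enqueue [8, 42], visited so far: [16]
  queue [8, 42] -> pop 8, enqueue [5], visited so far: [16, 8]
  queue [42, 5] -> pop 42, enqueue [41, 48], visited so far: [16, 8, 42]
  queue [5, 41, 48] -> pop 5, enqueue [2], visited so far: [16, 8, 42, 5]
  queue [41, 48, 2] -> pop 41, enqueue [29], visited so far: [16, 8, 42, 5, 41]
  queue [48, 2, 29] -> pop 48, enqueue [46], visited so far: [16, 8, 42, 5, 41, 48]
  queue [2, 29, 46] -> pop 2, enqueue [none], visited so far: [16, 8, 42, 5, 41, 48, 2]
  queue [29, 46] -> pop 29, enqueue [33], visited so far: [16, 8, 42, 5, 41, 48, 2, 29]
  queue [46, 33] -> pop 46, enqueue [none], visited so far: [16, 8, 42, 5, 41, 48, 2, 29, 46]
  queue [33] -> pop 33, enqueue [37], visited so far: [16, 8, 42, 5, 41, 48, 2, 29, 46, 33]
  queue [37] -> pop 37, enqueue [none], visited so far: [16, 8, 42, 5, 41, 48, 2, 29, 46, 33, 37]
Result: [16, 8, 42, 5, 41, 48, 2, 29, 46, 33, 37]


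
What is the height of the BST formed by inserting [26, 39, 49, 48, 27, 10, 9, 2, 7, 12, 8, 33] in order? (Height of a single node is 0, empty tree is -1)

Insertion order: [26, 39, 49, 48, 27, 10, 9, 2, 7, 12, 8, 33]
Tree (level-order array): [26, 10, 39, 9, 12, 27, 49, 2, None, None, None, None, 33, 48, None, None, 7, None, None, None, None, None, 8]
Compute height bottom-up (empty subtree = -1):
  height(8) = 1 + max(-1, -1) = 0
  height(7) = 1 + max(-1, 0) = 1
  height(2) = 1 + max(-1, 1) = 2
  height(9) = 1 + max(2, -1) = 3
  height(12) = 1 + max(-1, -1) = 0
  height(10) = 1 + max(3, 0) = 4
  height(33) = 1 + max(-1, -1) = 0
  height(27) = 1 + max(-1, 0) = 1
  height(48) = 1 + max(-1, -1) = 0
  height(49) = 1 + max(0, -1) = 1
  height(39) = 1 + max(1, 1) = 2
  height(26) = 1 + max(4, 2) = 5
Height = 5


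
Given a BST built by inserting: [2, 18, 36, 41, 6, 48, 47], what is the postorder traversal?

Tree insertion order: [2, 18, 36, 41, 6, 48, 47]
Tree (level-order array): [2, None, 18, 6, 36, None, None, None, 41, None, 48, 47]
Postorder traversal: [6, 47, 48, 41, 36, 18, 2]


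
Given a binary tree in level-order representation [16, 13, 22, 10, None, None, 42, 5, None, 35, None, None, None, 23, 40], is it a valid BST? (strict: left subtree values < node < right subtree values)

Level-order array: [16, 13, 22, 10, None, None, 42, 5, None, 35, None, None, None, 23, 40]
Validate using subtree bounds (lo, hi): at each node, require lo < value < hi,
then recurse left with hi=value and right with lo=value.
Preorder trace (stopping at first violation):
  at node 16 with bounds (-inf, +inf): OK
  at node 13 with bounds (-inf, 16): OK
  at node 10 with bounds (-inf, 13): OK
  at node 5 with bounds (-inf, 10): OK
  at node 22 with bounds (16, +inf): OK
  at node 42 with bounds (22, +inf): OK
  at node 35 with bounds (22, 42): OK
  at node 23 with bounds (22, 35): OK
  at node 40 with bounds (35, 42): OK
No violation found at any node.
Result: Valid BST


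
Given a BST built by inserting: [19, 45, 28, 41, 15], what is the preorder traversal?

Tree insertion order: [19, 45, 28, 41, 15]
Tree (level-order array): [19, 15, 45, None, None, 28, None, None, 41]
Preorder traversal: [19, 15, 45, 28, 41]


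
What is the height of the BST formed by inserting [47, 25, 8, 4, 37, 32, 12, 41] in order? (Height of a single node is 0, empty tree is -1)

Insertion order: [47, 25, 8, 4, 37, 32, 12, 41]
Tree (level-order array): [47, 25, None, 8, 37, 4, 12, 32, 41]
Compute height bottom-up (empty subtree = -1):
  height(4) = 1 + max(-1, -1) = 0
  height(12) = 1 + max(-1, -1) = 0
  height(8) = 1 + max(0, 0) = 1
  height(32) = 1 + max(-1, -1) = 0
  height(41) = 1 + max(-1, -1) = 0
  height(37) = 1 + max(0, 0) = 1
  height(25) = 1 + max(1, 1) = 2
  height(47) = 1 + max(2, -1) = 3
Height = 3


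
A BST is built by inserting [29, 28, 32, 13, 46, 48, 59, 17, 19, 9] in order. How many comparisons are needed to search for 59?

Search path for 59: 29 -> 32 -> 46 -> 48 -> 59
Found: True
Comparisons: 5


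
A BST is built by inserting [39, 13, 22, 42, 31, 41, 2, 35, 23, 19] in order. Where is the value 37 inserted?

Starting tree (level order): [39, 13, 42, 2, 22, 41, None, None, None, 19, 31, None, None, None, None, 23, 35]
Insertion path: 39 -> 13 -> 22 -> 31 -> 35
Result: insert 37 as right child of 35
Final tree (level order): [39, 13, 42, 2, 22, 41, None, None, None, 19, 31, None, None, None, None, 23, 35, None, None, None, 37]


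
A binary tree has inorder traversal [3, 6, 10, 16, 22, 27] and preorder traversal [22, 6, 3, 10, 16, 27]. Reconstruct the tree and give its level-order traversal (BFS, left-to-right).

Inorder:  [3, 6, 10, 16, 22, 27]
Preorder: [22, 6, 3, 10, 16, 27]
Algorithm: preorder visits root first, so consume preorder in order;
for each root, split the current inorder slice at that value into
left-subtree inorder and right-subtree inorder, then recurse.
Recursive splits:
  root=22; inorder splits into left=[3, 6, 10, 16], right=[27]
  root=6; inorder splits into left=[3], right=[10, 16]
  root=3; inorder splits into left=[], right=[]
  root=10; inorder splits into left=[], right=[16]
  root=16; inorder splits into left=[], right=[]
  root=27; inorder splits into left=[], right=[]
Reconstructed level-order: [22, 6, 27, 3, 10, 16]


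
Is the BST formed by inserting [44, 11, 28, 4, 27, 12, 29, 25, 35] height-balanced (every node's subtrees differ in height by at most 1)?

Tree (level-order array): [44, 11, None, 4, 28, None, None, 27, 29, 12, None, None, 35, None, 25]
Definition: a tree is height-balanced if, at every node, |h(left) - h(right)| <= 1 (empty subtree has height -1).
Bottom-up per-node check:
  node 4: h_left=-1, h_right=-1, diff=0 [OK], height=0
  node 25: h_left=-1, h_right=-1, diff=0 [OK], height=0
  node 12: h_left=-1, h_right=0, diff=1 [OK], height=1
  node 27: h_left=1, h_right=-1, diff=2 [FAIL (|1--1|=2 > 1)], height=2
  node 35: h_left=-1, h_right=-1, diff=0 [OK], height=0
  node 29: h_left=-1, h_right=0, diff=1 [OK], height=1
  node 28: h_left=2, h_right=1, diff=1 [OK], height=3
  node 11: h_left=0, h_right=3, diff=3 [FAIL (|0-3|=3 > 1)], height=4
  node 44: h_left=4, h_right=-1, diff=5 [FAIL (|4--1|=5 > 1)], height=5
Node 27 violates the condition: |1 - -1| = 2 > 1.
Result: Not balanced


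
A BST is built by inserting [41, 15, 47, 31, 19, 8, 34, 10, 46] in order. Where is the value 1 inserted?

Starting tree (level order): [41, 15, 47, 8, 31, 46, None, None, 10, 19, 34]
Insertion path: 41 -> 15 -> 8
Result: insert 1 as left child of 8
Final tree (level order): [41, 15, 47, 8, 31, 46, None, 1, 10, 19, 34]


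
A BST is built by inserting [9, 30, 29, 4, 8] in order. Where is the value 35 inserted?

Starting tree (level order): [9, 4, 30, None, 8, 29]
Insertion path: 9 -> 30
Result: insert 35 as right child of 30
Final tree (level order): [9, 4, 30, None, 8, 29, 35]


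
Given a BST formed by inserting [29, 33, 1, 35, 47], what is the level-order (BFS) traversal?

Tree insertion order: [29, 33, 1, 35, 47]
Tree (level-order array): [29, 1, 33, None, None, None, 35, None, 47]
BFS from the root, enqueuing left then right child of each popped node:
  queue [29] -> pop 29, enqueue [1, 33], visited so far: [29]
  queue [1, 33] -> pop 1, enqueue [none], visited so far: [29, 1]
  queue [33] -> pop 33, enqueue [35], visited so far: [29, 1, 33]
  queue [35] -> pop 35, enqueue [47], visited so far: [29, 1, 33, 35]
  queue [47] -> pop 47, enqueue [none], visited so far: [29, 1, 33, 35, 47]
Result: [29, 1, 33, 35, 47]


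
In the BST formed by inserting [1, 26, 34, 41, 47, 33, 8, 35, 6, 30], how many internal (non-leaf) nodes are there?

Tree built from: [1, 26, 34, 41, 47, 33, 8, 35, 6, 30]
Tree (level-order array): [1, None, 26, 8, 34, 6, None, 33, 41, None, None, 30, None, 35, 47]
Rule: An internal node has at least one child.
Per-node child counts:
  node 1: 1 child(ren)
  node 26: 2 child(ren)
  node 8: 1 child(ren)
  node 6: 0 child(ren)
  node 34: 2 child(ren)
  node 33: 1 child(ren)
  node 30: 0 child(ren)
  node 41: 2 child(ren)
  node 35: 0 child(ren)
  node 47: 0 child(ren)
Matching nodes: [1, 26, 8, 34, 33, 41]
Count of internal (non-leaf) nodes: 6


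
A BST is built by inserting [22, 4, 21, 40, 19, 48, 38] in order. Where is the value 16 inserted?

Starting tree (level order): [22, 4, 40, None, 21, 38, 48, 19]
Insertion path: 22 -> 4 -> 21 -> 19
Result: insert 16 as left child of 19
Final tree (level order): [22, 4, 40, None, 21, 38, 48, 19, None, None, None, None, None, 16]


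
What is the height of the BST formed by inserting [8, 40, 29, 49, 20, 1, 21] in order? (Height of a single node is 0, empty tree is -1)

Insertion order: [8, 40, 29, 49, 20, 1, 21]
Tree (level-order array): [8, 1, 40, None, None, 29, 49, 20, None, None, None, None, 21]
Compute height bottom-up (empty subtree = -1):
  height(1) = 1 + max(-1, -1) = 0
  height(21) = 1 + max(-1, -1) = 0
  height(20) = 1 + max(-1, 0) = 1
  height(29) = 1 + max(1, -1) = 2
  height(49) = 1 + max(-1, -1) = 0
  height(40) = 1 + max(2, 0) = 3
  height(8) = 1 + max(0, 3) = 4
Height = 4


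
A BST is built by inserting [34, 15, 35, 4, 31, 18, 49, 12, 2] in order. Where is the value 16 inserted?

Starting tree (level order): [34, 15, 35, 4, 31, None, 49, 2, 12, 18]
Insertion path: 34 -> 15 -> 31 -> 18
Result: insert 16 as left child of 18
Final tree (level order): [34, 15, 35, 4, 31, None, 49, 2, 12, 18, None, None, None, None, None, None, None, 16]


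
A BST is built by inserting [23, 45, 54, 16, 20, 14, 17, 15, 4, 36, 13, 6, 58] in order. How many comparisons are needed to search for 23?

Search path for 23: 23
Found: True
Comparisons: 1


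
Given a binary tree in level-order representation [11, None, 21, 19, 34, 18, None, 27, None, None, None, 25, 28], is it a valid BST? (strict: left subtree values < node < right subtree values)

Level-order array: [11, None, 21, 19, 34, 18, None, 27, None, None, None, 25, 28]
Validate using subtree bounds (lo, hi): at each node, require lo < value < hi,
then recurse left with hi=value and right with lo=value.
Preorder trace (stopping at first violation):
  at node 11 with bounds (-inf, +inf): OK
  at node 21 with bounds (11, +inf): OK
  at node 19 with bounds (11, 21): OK
  at node 18 with bounds (11, 19): OK
  at node 34 with bounds (21, +inf): OK
  at node 27 with bounds (21, 34): OK
  at node 25 with bounds (21, 27): OK
  at node 28 with bounds (27, 34): OK
No violation found at any node.
Result: Valid BST


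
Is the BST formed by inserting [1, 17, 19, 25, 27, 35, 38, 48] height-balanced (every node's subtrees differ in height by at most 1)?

Tree (level-order array): [1, None, 17, None, 19, None, 25, None, 27, None, 35, None, 38, None, 48]
Definition: a tree is height-balanced if, at every node, |h(left) - h(right)| <= 1 (empty subtree has height -1).
Bottom-up per-node check:
  node 48: h_left=-1, h_right=-1, diff=0 [OK], height=0
  node 38: h_left=-1, h_right=0, diff=1 [OK], height=1
  node 35: h_left=-1, h_right=1, diff=2 [FAIL (|-1-1|=2 > 1)], height=2
  node 27: h_left=-1, h_right=2, diff=3 [FAIL (|-1-2|=3 > 1)], height=3
  node 25: h_left=-1, h_right=3, diff=4 [FAIL (|-1-3|=4 > 1)], height=4
  node 19: h_left=-1, h_right=4, diff=5 [FAIL (|-1-4|=5 > 1)], height=5
  node 17: h_left=-1, h_right=5, diff=6 [FAIL (|-1-5|=6 > 1)], height=6
  node 1: h_left=-1, h_right=6, diff=7 [FAIL (|-1-6|=7 > 1)], height=7
Node 35 violates the condition: |-1 - 1| = 2 > 1.
Result: Not balanced


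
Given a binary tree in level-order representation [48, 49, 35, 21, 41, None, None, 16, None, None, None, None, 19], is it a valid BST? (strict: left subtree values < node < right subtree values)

Level-order array: [48, 49, 35, 21, 41, None, None, 16, None, None, None, None, 19]
Validate using subtree bounds (lo, hi): at each node, require lo < value < hi,
then recurse left with hi=value and right with lo=value.
Preorder trace (stopping at first violation):
  at node 48 with bounds (-inf, +inf): OK
  at node 49 with bounds (-inf, 48): VIOLATION
Node 49 violates its bound: not (-inf < 49 < 48).
Result: Not a valid BST


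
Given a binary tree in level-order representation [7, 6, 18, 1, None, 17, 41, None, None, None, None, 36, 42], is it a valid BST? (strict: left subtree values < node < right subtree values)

Level-order array: [7, 6, 18, 1, None, 17, 41, None, None, None, None, 36, 42]
Validate using subtree bounds (lo, hi): at each node, require lo < value < hi,
then recurse left with hi=value and right with lo=value.
Preorder trace (stopping at first violation):
  at node 7 with bounds (-inf, +inf): OK
  at node 6 with bounds (-inf, 7): OK
  at node 1 with bounds (-inf, 6): OK
  at node 18 with bounds (7, +inf): OK
  at node 17 with bounds (7, 18): OK
  at node 41 with bounds (18, +inf): OK
  at node 36 with bounds (18, 41): OK
  at node 42 with bounds (41, +inf): OK
No violation found at any node.
Result: Valid BST


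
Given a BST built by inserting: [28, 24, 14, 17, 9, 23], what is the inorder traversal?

Tree insertion order: [28, 24, 14, 17, 9, 23]
Tree (level-order array): [28, 24, None, 14, None, 9, 17, None, None, None, 23]
Inorder traversal: [9, 14, 17, 23, 24, 28]


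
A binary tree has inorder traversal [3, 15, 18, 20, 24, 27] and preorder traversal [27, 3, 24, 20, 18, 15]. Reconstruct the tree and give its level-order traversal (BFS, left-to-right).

Inorder:  [3, 15, 18, 20, 24, 27]
Preorder: [27, 3, 24, 20, 18, 15]
Algorithm: preorder visits root first, so consume preorder in order;
for each root, split the current inorder slice at that value into
left-subtree inorder and right-subtree inorder, then recurse.
Recursive splits:
  root=27; inorder splits into left=[3, 15, 18, 20, 24], right=[]
  root=3; inorder splits into left=[], right=[15, 18, 20, 24]
  root=24; inorder splits into left=[15, 18, 20], right=[]
  root=20; inorder splits into left=[15, 18], right=[]
  root=18; inorder splits into left=[15], right=[]
  root=15; inorder splits into left=[], right=[]
Reconstructed level-order: [27, 3, 24, 20, 18, 15]


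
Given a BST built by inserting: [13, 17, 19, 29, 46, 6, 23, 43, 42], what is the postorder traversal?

Tree insertion order: [13, 17, 19, 29, 46, 6, 23, 43, 42]
Tree (level-order array): [13, 6, 17, None, None, None, 19, None, 29, 23, 46, None, None, 43, None, 42]
Postorder traversal: [6, 23, 42, 43, 46, 29, 19, 17, 13]


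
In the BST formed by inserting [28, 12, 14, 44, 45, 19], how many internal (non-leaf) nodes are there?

Tree built from: [28, 12, 14, 44, 45, 19]
Tree (level-order array): [28, 12, 44, None, 14, None, 45, None, 19]
Rule: An internal node has at least one child.
Per-node child counts:
  node 28: 2 child(ren)
  node 12: 1 child(ren)
  node 14: 1 child(ren)
  node 19: 0 child(ren)
  node 44: 1 child(ren)
  node 45: 0 child(ren)
Matching nodes: [28, 12, 14, 44]
Count of internal (non-leaf) nodes: 4


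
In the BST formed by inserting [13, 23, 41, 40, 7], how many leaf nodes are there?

Tree built from: [13, 23, 41, 40, 7]
Tree (level-order array): [13, 7, 23, None, None, None, 41, 40]
Rule: A leaf has 0 children.
Per-node child counts:
  node 13: 2 child(ren)
  node 7: 0 child(ren)
  node 23: 1 child(ren)
  node 41: 1 child(ren)
  node 40: 0 child(ren)
Matching nodes: [7, 40]
Count of leaf nodes: 2


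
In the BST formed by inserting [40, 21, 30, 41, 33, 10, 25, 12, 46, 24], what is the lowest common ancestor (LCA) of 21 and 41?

Tree insertion order: [40, 21, 30, 41, 33, 10, 25, 12, 46, 24]
Tree (level-order array): [40, 21, 41, 10, 30, None, 46, None, 12, 25, 33, None, None, None, None, 24]
In a BST, the LCA of p=21, q=41 is the first node v on the
root-to-leaf path with p <= v <= q (go left if both < v, right if both > v).
Walk from root:
  at 40: 21 <= 40 <= 41, this is the LCA
LCA = 40


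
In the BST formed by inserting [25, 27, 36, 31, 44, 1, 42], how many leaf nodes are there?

Tree built from: [25, 27, 36, 31, 44, 1, 42]
Tree (level-order array): [25, 1, 27, None, None, None, 36, 31, 44, None, None, 42]
Rule: A leaf has 0 children.
Per-node child counts:
  node 25: 2 child(ren)
  node 1: 0 child(ren)
  node 27: 1 child(ren)
  node 36: 2 child(ren)
  node 31: 0 child(ren)
  node 44: 1 child(ren)
  node 42: 0 child(ren)
Matching nodes: [1, 31, 42]
Count of leaf nodes: 3


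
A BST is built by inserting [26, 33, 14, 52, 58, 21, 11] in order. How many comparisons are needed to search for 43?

Search path for 43: 26 -> 33 -> 52
Found: False
Comparisons: 3


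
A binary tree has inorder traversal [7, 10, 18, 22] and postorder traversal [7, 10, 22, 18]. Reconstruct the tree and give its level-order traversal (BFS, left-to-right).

Inorder:   [7, 10, 18, 22]
Postorder: [7, 10, 22, 18]
Algorithm: postorder visits root last, so walk postorder right-to-left;
each value is the root of the current inorder slice — split it at that
value, recurse on the right subtree first, then the left.
Recursive splits:
  root=18; inorder splits into left=[7, 10], right=[22]
  root=22; inorder splits into left=[], right=[]
  root=10; inorder splits into left=[7], right=[]
  root=7; inorder splits into left=[], right=[]
Reconstructed level-order: [18, 10, 22, 7]


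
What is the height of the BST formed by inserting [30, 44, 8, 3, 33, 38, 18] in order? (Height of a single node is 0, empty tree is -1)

Insertion order: [30, 44, 8, 3, 33, 38, 18]
Tree (level-order array): [30, 8, 44, 3, 18, 33, None, None, None, None, None, None, 38]
Compute height bottom-up (empty subtree = -1):
  height(3) = 1 + max(-1, -1) = 0
  height(18) = 1 + max(-1, -1) = 0
  height(8) = 1 + max(0, 0) = 1
  height(38) = 1 + max(-1, -1) = 0
  height(33) = 1 + max(-1, 0) = 1
  height(44) = 1 + max(1, -1) = 2
  height(30) = 1 + max(1, 2) = 3
Height = 3


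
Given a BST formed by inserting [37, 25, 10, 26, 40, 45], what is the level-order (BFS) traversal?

Tree insertion order: [37, 25, 10, 26, 40, 45]
Tree (level-order array): [37, 25, 40, 10, 26, None, 45]
BFS from the root, enqueuing left then right child of each popped node:
  queue [37] -> pop 37, enqueue [25, 40], visited so far: [37]
  queue [25, 40] -> pop 25, enqueue [10, 26], visited so far: [37, 25]
  queue [40, 10, 26] -> pop 40, enqueue [45], visited so far: [37, 25, 40]
  queue [10, 26, 45] -> pop 10, enqueue [none], visited so far: [37, 25, 40, 10]
  queue [26, 45] -> pop 26, enqueue [none], visited so far: [37, 25, 40, 10, 26]
  queue [45] -> pop 45, enqueue [none], visited so far: [37, 25, 40, 10, 26, 45]
Result: [37, 25, 40, 10, 26, 45]


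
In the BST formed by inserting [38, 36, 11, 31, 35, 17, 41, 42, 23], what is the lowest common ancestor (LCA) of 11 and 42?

Tree insertion order: [38, 36, 11, 31, 35, 17, 41, 42, 23]
Tree (level-order array): [38, 36, 41, 11, None, None, 42, None, 31, None, None, 17, 35, None, 23]
In a BST, the LCA of p=11, q=42 is the first node v on the
root-to-leaf path with p <= v <= q (go left if both < v, right if both > v).
Walk from root:
  at 38: 11 <= 38 <= 42, this is the LCA
LCA = 38


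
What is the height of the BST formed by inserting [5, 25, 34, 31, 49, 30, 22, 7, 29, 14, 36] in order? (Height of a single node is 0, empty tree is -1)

Insertion order: [5, 25, 34, 31, 49, 30, 22, 7, 29, 14, 36]
Tree (level-order array): [5, None, 25, 22, 34, 7, None, 31, 49, None, 14, 30, None, 36, None, None, None, 29]
Compute height bottom-up (empty subtree = -1):
  height(14) = 1 + max(-1, -1) = 0
  height(7) = 1 + max(-1, 0) = 1
  height(22) = 1 + max(1, -1) = 2
  height(29) = 1 + max(-1, -1) = 0
  height(30) = 1 + max(0, -1) = 1
  height(31) = 1 + max(1, -1) = 2
  height(36) = 1 + max(-1, -1) = 0
  height(49) = 1 + max(0, -1) = 1
  height(34) = 1 + max(2, 1) = 3
  height(25) = 1 + max(2, 3) = 4
  height(5) = 1 + max(-1, 4) = 5
Height = 5
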